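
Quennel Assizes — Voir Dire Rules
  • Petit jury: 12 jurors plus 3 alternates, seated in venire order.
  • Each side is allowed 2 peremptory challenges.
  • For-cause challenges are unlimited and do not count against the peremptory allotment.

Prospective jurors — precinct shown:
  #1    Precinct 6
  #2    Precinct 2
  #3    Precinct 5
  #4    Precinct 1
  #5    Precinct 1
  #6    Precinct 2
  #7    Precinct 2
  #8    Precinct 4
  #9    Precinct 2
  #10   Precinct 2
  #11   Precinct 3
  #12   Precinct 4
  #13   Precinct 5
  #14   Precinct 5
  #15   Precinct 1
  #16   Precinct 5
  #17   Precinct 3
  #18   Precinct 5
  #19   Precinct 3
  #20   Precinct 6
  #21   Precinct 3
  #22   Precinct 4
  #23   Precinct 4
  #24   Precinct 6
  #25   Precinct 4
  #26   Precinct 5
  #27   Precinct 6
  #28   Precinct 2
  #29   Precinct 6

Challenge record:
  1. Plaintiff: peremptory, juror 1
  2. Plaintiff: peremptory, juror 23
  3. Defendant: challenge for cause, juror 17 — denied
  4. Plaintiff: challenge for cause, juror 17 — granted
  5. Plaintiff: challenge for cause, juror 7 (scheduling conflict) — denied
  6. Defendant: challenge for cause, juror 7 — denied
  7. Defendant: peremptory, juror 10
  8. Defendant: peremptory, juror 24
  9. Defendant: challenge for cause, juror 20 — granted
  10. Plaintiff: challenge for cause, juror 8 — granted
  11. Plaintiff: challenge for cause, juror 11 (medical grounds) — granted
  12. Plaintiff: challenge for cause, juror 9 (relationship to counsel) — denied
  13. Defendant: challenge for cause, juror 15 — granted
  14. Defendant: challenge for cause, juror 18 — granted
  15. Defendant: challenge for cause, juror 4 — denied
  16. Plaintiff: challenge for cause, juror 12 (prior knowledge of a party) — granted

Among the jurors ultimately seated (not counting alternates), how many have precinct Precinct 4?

0

Removed: #1, #8, #10, #11, #12, #15, #17, #18, #20, #23, #24.
Seated jurors 1–12: #2, #3, #4, #5, #6, #7, #9, #13, #14, #16, #19, #21 (alternates #22, #25, #26 not counted).
None of those are in Precinct 4 → 0.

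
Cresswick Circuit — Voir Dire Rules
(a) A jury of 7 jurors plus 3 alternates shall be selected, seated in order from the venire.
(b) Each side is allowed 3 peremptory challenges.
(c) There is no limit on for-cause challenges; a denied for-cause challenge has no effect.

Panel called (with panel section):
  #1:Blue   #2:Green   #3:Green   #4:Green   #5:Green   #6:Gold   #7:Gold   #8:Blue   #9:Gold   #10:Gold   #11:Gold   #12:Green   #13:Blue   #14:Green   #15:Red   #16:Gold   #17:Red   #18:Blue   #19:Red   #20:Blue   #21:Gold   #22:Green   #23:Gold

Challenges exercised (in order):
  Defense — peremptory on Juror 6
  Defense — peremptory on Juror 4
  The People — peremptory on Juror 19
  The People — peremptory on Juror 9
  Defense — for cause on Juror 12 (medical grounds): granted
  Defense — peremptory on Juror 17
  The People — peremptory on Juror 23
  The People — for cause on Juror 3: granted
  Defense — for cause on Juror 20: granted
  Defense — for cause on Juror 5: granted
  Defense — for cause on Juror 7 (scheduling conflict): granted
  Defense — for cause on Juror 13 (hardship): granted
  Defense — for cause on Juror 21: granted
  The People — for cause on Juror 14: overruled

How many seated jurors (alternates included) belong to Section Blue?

Removed: #3, #4, #5, #6, #7, #9, #12, #13, #17, #19, #20, #21, #23.
Seated (10 incl. alternates): #1, #2, #8, #10, #11, #14, #15, #16, #18, #22.
Of those, in Section Blue: #1, #8, #18 → 3.

3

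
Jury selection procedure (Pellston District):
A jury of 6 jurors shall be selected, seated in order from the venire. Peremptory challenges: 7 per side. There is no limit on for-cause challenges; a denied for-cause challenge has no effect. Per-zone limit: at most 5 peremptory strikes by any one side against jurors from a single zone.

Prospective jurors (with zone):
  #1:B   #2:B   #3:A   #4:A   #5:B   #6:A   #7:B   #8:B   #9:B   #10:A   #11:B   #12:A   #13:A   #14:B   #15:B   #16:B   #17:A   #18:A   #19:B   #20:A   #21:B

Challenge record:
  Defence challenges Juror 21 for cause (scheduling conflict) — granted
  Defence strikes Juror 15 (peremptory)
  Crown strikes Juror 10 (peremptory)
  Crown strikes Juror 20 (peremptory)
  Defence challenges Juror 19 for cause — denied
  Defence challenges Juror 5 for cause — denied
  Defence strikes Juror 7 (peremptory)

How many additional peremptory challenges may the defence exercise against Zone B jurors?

3

Defence peremptories so far: #15, #7 — 2 of 7 used, 5 left overall.
Against Zone B: #15, #7 — 2 used; per-zone cap 5 leaves 3.
Binding limit: min(5, 3) = 3.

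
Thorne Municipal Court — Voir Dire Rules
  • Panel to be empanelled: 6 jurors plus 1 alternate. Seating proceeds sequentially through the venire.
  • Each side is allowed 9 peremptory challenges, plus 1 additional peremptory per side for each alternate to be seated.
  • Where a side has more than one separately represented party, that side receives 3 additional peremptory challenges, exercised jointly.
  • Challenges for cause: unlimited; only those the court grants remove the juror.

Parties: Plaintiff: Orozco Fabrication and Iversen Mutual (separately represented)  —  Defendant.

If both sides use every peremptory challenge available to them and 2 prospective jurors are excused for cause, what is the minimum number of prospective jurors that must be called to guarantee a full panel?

32

Seats to fill: 6 + 1 alternates = 7.
Peremptories — Plaintiff: 9 + 1×1 + 3 = 13; Defendant: 9 + 1×1 = 10; total 23.
For-cause removals: 2.
Minimum venire: 7 + 23 + 2 = 32.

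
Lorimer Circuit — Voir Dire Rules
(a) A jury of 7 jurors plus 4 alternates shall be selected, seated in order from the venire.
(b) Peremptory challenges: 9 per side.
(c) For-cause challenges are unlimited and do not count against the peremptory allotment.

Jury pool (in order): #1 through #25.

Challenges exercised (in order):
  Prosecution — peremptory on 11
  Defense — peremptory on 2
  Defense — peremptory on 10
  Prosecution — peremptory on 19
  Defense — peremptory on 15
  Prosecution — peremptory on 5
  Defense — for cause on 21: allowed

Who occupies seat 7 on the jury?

Removed: #2, #5, #10, #11, #15, #19, #21.
Seating in order: seats 1–7 → #1, #3, #4, #6, #7, #8, #9; alternates → #12, #13, #14, #16.
So seat 7 is #9.

9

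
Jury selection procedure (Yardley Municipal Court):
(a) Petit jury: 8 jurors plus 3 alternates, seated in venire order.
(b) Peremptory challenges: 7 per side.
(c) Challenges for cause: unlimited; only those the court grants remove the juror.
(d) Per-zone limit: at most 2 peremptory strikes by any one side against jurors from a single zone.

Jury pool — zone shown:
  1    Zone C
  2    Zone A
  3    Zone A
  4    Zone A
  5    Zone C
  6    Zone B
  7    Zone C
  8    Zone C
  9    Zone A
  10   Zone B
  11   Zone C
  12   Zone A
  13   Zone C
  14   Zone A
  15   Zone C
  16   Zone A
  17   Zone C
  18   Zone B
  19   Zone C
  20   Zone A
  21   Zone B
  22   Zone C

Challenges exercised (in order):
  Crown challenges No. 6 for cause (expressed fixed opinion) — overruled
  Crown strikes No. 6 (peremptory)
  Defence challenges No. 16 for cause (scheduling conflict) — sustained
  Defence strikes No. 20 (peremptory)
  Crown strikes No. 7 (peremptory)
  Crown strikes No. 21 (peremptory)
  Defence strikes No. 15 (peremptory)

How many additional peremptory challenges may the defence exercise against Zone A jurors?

Defence peremptories so far: #20, #15 — 2 of 7 used, 5 left overall.
Against Zone A: #20 — 1 used; per-zone cap 2 leaves 1.
Binding limit: min(5, 1) = 1.

1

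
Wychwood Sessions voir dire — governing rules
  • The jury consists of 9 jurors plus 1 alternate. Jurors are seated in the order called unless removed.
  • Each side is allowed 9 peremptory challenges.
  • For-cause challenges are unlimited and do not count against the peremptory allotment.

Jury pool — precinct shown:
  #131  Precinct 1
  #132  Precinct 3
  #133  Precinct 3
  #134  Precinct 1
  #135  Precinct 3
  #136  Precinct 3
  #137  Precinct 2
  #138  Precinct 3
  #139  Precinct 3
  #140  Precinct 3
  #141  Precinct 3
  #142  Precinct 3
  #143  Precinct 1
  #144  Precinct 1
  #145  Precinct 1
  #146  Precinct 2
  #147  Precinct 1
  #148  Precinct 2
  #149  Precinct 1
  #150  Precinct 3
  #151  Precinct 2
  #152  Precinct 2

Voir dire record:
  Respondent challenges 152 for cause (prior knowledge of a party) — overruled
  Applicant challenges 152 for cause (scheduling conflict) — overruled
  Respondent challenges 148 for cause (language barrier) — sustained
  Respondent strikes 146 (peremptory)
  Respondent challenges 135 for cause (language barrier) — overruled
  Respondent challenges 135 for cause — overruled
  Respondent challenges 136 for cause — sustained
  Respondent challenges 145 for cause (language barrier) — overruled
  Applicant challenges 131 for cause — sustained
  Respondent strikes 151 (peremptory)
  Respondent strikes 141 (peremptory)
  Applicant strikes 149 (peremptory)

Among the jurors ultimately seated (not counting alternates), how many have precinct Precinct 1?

1

Removed: #131, #136, #141, #146, #148, #149, #151.
Seated jurors 1–9: #132, #133, #134, #135, #137, #138, #139, #140, #142 (alternates #143 not counted).
Of those, in Precinct 1: #134 → 1.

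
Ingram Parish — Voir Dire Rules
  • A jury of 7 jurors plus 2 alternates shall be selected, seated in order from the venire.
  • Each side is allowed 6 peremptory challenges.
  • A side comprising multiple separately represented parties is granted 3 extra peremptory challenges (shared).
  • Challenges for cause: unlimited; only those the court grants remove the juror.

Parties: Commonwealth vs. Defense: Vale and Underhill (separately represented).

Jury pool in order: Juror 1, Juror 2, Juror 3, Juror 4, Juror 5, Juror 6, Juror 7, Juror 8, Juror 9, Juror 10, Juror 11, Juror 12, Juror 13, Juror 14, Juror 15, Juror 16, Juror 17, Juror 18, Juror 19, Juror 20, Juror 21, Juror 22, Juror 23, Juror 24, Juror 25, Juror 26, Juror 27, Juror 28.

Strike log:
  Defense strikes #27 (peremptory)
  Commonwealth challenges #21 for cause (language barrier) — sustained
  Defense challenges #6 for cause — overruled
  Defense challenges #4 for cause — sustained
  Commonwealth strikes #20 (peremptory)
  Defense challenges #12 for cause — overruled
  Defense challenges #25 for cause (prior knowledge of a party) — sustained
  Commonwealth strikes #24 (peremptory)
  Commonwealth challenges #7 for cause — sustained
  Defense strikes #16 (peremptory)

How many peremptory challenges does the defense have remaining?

Defense allotment: 6 base + 3 multi-party = 9.
Defense peremptories used: #27, #16 — 2 (for-cause on #6, #4, #12, #25 don't count).
Remaining: 9 − 2 = 7.

7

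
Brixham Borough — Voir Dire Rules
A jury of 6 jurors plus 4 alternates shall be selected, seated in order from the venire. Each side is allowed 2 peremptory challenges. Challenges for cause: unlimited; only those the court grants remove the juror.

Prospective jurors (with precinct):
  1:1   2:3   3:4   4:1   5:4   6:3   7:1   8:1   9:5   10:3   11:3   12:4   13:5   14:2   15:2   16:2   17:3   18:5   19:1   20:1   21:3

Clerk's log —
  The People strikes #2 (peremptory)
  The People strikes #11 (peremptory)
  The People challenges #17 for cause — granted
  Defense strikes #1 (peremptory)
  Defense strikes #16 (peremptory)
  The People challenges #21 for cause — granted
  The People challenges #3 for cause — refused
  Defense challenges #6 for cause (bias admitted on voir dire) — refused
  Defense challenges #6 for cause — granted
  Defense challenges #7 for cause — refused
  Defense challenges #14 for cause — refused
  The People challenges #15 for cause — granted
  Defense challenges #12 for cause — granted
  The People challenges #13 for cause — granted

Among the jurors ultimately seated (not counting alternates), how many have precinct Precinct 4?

Removed: #1, #2, #6, #11, #12, #13, #15, #16, #17, #21.
Seated jurors 1–6: #3, #4, #5, #7, #8, #9 (alternates #10, #14, #18, #19 not counted).
Of those, in Precinct 4: #3, #5 → 2.

2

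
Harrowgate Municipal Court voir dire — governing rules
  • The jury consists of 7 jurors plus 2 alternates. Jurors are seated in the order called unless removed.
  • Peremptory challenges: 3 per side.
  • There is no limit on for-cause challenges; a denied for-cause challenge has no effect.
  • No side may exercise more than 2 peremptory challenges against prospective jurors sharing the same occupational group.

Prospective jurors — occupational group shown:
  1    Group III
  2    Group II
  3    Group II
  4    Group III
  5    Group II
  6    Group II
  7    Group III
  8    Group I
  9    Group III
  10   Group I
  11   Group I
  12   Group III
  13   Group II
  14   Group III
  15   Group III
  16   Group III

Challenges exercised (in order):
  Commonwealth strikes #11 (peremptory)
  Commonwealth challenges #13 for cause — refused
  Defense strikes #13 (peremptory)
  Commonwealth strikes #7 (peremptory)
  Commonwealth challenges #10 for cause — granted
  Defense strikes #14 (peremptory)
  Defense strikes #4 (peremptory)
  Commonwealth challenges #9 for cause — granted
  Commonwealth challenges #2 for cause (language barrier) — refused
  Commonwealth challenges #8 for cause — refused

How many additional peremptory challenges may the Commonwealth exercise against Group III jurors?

1

Commonwealth peremptories so far: #11, #7 — 2 of 3 used, 1 left overall.
Against Group III: #7 — 1 used; per-group cap 2 leaves 1.
Binding limit: min(1, 1) = 1.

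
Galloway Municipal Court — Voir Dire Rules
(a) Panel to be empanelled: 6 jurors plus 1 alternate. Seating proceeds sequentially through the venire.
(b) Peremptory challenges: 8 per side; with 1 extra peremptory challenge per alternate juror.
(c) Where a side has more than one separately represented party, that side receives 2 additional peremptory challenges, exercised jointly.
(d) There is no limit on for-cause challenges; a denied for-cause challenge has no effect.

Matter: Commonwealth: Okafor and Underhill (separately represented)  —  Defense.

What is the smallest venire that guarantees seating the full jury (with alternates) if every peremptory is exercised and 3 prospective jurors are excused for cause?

30

Seats to fill: 6 + 1 alternates = 7.
Peremptories — Commonwealth: 8 + 1×1 + 2 = 11; Defense: 8 + 1×1 = 9; total 20.
For-cause removals: 3.
Minimum venire: 7 + 20 + 3 = 30.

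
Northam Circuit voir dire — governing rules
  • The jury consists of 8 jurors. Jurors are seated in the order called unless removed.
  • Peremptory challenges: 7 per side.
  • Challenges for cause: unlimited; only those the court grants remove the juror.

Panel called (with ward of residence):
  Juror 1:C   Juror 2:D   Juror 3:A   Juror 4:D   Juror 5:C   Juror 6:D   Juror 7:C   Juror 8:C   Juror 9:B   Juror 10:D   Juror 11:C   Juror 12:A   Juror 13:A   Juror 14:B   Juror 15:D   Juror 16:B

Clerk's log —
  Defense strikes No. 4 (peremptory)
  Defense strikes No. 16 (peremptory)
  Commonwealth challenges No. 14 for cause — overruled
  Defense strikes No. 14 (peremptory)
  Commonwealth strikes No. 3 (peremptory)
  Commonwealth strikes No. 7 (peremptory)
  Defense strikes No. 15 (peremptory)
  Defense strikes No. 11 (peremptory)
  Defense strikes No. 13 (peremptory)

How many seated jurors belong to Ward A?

1

Removed: #3, #4, #7, #11, #13, #14, #15, #16.
Seated jurors 1–8: #1, #2, #5, #6, #8, #9, #10, #12.
Of those, in Ward A: #12 → 1.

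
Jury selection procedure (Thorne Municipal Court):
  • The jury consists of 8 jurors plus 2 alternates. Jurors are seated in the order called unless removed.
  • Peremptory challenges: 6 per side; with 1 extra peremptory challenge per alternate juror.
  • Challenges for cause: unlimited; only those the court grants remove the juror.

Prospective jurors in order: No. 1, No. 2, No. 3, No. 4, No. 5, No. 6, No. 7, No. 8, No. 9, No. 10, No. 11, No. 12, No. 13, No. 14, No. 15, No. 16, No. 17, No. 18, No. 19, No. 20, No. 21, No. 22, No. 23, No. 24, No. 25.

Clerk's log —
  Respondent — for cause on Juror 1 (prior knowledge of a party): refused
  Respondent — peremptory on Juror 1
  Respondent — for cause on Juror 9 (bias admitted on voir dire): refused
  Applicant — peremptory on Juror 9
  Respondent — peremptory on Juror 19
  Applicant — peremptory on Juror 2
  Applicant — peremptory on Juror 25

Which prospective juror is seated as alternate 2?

Removed: #1, #2, #9, #19, #25.
Seating in order: seats 1–8 → #3, #4, #5, #6, #7, #8, #10, #11; alternates → #12, #13.
So alternate 2 is #13.

13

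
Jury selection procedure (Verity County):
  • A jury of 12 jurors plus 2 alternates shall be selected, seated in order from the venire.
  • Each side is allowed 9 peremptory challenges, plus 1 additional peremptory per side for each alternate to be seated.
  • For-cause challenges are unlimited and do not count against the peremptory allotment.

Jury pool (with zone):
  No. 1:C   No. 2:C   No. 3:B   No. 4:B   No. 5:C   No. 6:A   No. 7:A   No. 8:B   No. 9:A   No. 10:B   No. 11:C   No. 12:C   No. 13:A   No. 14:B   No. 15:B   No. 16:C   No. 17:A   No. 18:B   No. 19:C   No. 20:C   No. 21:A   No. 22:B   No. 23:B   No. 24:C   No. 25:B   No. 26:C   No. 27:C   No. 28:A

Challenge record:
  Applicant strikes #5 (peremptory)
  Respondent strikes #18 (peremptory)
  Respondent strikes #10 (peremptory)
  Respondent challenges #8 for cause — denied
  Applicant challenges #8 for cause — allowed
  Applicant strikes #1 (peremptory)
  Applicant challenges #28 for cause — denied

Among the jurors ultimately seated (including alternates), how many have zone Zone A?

Removed: #1, #5, #8, #10, #18.
Seated (14 incl. alternates): #2, #3, #4, #6, #7, #9, #11, #12, #13, #14, #15, #16, #17, #19.
Of those, in Zone A: #6, #7, #9, #13, #17 → 5.

5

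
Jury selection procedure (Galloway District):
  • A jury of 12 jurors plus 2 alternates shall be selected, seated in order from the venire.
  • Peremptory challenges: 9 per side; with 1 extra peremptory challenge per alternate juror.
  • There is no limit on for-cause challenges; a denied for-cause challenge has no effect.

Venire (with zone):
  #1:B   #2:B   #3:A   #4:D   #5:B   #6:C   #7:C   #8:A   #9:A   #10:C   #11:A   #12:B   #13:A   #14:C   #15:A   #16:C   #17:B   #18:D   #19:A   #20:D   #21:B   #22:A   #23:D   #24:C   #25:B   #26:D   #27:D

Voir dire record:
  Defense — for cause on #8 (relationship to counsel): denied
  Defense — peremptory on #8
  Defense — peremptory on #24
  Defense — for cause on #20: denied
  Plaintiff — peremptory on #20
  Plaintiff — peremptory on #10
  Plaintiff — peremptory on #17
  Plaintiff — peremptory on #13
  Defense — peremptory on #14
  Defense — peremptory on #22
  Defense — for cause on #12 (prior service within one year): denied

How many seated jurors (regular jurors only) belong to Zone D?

1

Removed: #8, #10, #13, #14, #17, #20, #22, #24.
Seated jurors 1–12: #1, #2, #3, #4, #5, #6, #7, #9, #11, #12, #15, #16 (alternates #18, #19 not counted).
Of those, in Zone D: #4 → 1.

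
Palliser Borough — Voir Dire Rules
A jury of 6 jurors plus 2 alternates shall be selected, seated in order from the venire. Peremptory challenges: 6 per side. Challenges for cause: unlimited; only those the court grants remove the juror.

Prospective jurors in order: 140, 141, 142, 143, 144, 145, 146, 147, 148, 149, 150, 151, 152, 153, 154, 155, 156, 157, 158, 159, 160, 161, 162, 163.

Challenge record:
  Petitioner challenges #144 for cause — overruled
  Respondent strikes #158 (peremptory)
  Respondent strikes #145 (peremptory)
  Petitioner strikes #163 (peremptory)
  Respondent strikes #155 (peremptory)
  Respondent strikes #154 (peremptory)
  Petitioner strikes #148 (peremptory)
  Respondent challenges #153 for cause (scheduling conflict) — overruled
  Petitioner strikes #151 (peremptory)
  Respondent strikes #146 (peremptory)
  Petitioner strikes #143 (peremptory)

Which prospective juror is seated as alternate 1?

150

Removed: #143, #145, #146, #148, #151, #154, #155, #158, #163. (#144, #153 stay — for-cause denied.)
Filling seats in venire order through position 7: #140, #141, #142, #144, #147, #149, #150.
So alternate 1 is #150.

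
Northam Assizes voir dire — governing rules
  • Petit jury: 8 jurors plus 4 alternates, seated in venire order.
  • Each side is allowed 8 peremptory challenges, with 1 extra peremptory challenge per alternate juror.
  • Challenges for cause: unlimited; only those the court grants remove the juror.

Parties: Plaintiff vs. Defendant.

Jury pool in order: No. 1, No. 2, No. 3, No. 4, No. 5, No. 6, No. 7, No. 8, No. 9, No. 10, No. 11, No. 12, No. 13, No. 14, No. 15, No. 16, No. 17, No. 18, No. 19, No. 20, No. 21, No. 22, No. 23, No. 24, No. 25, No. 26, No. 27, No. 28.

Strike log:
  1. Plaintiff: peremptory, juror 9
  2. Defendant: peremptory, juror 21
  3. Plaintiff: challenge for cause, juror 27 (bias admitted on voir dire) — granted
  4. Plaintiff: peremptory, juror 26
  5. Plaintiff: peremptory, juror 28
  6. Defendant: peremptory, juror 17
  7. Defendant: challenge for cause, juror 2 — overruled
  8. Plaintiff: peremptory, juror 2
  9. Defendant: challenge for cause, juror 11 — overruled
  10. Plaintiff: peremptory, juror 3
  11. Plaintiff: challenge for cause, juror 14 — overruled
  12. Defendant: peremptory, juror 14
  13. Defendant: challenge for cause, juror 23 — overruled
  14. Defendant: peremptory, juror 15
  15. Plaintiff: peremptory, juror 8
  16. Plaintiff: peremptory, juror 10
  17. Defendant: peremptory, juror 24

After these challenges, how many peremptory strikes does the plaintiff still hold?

Plaintiff allotment: 8 base + 1 × 4 alternates = 12.
Plaintiff peremptories used: #9, #26, #28, #2, #3, #8, #10 — 7 (for-cause on #27, #14 don't count).
Remaining: 12 − 7 = 5.

5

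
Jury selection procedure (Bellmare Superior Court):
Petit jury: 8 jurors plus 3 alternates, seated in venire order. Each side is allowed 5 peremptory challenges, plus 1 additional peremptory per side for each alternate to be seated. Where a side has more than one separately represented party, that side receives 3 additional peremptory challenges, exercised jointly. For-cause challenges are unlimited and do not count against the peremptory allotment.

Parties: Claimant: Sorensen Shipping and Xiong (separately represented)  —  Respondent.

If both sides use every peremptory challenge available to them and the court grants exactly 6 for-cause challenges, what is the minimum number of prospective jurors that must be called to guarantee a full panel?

Seats to fill: 8 + 3 alternates = 11.
Peremptories — Claimant: 5 + 1×3 + 3 = 11; Respondent: 5 + 1×3 = 8; total 19.
For-cause removals: 6.
Minimum venire: 11 + 19 + 6 = 36.

36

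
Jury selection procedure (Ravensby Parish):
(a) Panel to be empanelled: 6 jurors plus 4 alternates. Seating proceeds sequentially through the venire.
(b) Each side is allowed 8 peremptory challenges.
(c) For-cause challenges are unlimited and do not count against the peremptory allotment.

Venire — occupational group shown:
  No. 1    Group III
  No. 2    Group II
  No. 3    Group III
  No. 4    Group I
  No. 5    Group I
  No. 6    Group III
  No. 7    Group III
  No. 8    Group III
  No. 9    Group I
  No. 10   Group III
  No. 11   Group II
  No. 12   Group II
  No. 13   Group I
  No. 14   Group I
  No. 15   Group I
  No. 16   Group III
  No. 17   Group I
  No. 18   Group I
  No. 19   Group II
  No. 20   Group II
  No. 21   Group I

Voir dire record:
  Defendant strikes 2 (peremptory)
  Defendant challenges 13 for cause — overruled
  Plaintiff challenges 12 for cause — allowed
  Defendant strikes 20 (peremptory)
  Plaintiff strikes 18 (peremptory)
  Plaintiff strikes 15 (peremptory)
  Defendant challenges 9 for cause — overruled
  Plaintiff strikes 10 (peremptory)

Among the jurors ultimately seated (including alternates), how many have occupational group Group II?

1

Removed: #2, #10, #12, #15, #18, #20.
Seated (10 incl. alternates): #1, #3, #4, #5, #6, #7, #8, #9, #11, #13.
Of those, in Group II: #11 → 1.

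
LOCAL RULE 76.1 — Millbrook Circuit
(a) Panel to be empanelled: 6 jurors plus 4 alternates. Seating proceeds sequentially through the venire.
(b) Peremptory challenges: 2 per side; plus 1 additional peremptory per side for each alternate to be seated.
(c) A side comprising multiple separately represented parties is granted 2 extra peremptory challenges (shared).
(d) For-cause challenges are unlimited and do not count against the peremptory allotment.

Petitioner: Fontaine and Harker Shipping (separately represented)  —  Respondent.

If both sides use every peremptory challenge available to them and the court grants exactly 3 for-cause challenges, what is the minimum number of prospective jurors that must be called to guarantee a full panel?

Seats to fill: 6 + 4 alternates = 10.
Peremptories — Petitioner: 2 + 1×4 + 2 = 8; Respondent: 2 + 1×4 = 6; total 14.
For-cause removals: 3.
Minimum venire: 10 + 14 + 3 = 27.

27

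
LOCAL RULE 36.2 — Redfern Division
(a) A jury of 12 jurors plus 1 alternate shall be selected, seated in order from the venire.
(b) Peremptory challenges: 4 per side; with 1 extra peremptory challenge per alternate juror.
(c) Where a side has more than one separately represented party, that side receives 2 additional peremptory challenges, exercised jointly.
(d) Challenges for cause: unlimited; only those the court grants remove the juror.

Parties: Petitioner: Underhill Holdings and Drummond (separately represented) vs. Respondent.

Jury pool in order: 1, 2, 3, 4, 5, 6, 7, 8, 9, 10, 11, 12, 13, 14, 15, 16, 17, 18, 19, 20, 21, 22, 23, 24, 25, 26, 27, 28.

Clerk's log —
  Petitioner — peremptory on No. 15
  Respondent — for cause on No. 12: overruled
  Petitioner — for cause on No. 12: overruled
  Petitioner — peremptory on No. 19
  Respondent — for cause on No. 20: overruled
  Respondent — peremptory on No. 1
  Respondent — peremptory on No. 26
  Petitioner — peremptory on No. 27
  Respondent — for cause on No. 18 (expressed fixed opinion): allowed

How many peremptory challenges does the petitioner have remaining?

4

Petitioner allotment: 4 base + 1 × 1 alternate + 2 multi-party = 7.
Petitioner peremptories used: #15, #19, #27 — 3 (the for-cause on #12 doesn't count).
Remaining: 7 − 3 = 4.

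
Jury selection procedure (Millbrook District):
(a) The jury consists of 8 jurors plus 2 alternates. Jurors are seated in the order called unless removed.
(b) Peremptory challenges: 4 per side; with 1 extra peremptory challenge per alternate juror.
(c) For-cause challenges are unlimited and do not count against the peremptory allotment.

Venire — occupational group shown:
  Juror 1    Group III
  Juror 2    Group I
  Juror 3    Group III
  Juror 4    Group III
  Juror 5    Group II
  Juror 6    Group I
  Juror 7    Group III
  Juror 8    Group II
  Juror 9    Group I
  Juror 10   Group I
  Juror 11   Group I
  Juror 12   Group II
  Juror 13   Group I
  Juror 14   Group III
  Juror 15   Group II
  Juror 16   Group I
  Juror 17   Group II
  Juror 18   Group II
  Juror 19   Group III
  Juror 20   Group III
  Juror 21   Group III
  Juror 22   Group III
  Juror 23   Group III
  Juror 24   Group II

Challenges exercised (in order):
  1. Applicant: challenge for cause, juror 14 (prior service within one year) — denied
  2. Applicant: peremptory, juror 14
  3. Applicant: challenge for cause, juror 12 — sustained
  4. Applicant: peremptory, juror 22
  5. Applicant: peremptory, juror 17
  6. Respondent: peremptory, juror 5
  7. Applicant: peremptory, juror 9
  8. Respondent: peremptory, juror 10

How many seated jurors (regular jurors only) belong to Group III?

Removed: #5, #9, #10, #12, #14, #17, #22.
Seated jurors 1–8: #1, #2, #3, #4, #6, #7, #8, #11 (alternates #13, #15 not counted).
Of those, in Group III: #1, #3, #4, #7 → 4.

4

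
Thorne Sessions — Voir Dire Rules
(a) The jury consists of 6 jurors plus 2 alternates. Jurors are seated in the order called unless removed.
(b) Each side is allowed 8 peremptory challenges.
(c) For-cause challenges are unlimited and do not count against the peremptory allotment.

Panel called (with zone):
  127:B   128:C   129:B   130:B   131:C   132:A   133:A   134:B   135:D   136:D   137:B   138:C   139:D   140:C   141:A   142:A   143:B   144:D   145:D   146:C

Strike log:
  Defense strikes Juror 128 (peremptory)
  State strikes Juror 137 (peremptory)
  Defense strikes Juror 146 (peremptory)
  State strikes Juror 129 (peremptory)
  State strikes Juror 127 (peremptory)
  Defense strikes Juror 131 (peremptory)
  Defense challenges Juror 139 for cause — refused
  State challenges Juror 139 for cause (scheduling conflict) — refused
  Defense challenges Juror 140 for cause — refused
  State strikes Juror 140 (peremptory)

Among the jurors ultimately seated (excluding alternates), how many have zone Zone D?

Removed: #127, #128, #129, #131, #137, #140, #146.
Seated jurors 1–6: #130, #132, #133, #134, #135, #136 (alternates #138, #139 not counted).
Of those, in Zone D: #135, #136 → 2.

2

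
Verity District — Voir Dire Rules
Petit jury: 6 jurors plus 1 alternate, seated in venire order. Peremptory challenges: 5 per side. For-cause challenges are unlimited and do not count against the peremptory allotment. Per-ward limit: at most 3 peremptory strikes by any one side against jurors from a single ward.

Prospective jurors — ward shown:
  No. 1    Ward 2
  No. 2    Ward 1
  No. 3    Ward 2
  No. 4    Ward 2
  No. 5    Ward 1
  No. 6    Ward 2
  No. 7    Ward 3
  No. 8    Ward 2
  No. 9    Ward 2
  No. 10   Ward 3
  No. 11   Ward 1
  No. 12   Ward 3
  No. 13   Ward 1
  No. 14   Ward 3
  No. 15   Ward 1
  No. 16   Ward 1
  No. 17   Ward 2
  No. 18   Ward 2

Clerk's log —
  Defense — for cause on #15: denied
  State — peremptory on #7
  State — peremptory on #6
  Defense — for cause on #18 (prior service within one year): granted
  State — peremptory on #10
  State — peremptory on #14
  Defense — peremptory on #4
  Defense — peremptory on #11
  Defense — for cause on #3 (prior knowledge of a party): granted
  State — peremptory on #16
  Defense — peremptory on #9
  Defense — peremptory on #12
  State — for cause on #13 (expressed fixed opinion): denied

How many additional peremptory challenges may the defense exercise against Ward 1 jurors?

Defense peremptories so far: #4, #11, #9, #12 — 4 of 5 used, 1 left overall.
Against Ward 1: #11 — 1 used; per-ward cap 3 leaves 2.
Binding limit: min(1, 2) = 1.

1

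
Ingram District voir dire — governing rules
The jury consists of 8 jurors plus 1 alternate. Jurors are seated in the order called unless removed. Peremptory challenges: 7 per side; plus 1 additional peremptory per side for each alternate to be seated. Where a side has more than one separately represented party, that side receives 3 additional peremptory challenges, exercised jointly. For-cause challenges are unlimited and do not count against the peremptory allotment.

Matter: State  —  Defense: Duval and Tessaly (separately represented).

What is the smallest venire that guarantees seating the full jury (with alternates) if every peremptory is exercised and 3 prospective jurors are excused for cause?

31

Seats to fill: 8 + 1 alternates = 9.
Peremptories — State: 7 + 1×1 = 8; Defense: 7 + 1×1 + 3 = 11; total 19.
For-cause removals: 3.
Minimum venire: 9 + 19 + 3 = 31.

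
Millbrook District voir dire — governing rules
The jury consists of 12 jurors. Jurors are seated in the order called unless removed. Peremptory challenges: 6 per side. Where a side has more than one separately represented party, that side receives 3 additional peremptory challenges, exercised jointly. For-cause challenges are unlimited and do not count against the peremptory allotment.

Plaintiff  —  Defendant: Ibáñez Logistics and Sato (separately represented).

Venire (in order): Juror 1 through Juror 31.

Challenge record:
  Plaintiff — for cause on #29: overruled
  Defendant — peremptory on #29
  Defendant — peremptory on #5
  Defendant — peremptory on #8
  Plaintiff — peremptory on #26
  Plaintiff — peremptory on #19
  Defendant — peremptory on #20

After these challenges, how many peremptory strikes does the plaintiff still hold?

4

Plaintiff allotment: 6.
Plaintiff peremptories used: #26, #19 — 2 (the for-cause on #29 doesn't count).
Remaining: 6 − 2 = 4.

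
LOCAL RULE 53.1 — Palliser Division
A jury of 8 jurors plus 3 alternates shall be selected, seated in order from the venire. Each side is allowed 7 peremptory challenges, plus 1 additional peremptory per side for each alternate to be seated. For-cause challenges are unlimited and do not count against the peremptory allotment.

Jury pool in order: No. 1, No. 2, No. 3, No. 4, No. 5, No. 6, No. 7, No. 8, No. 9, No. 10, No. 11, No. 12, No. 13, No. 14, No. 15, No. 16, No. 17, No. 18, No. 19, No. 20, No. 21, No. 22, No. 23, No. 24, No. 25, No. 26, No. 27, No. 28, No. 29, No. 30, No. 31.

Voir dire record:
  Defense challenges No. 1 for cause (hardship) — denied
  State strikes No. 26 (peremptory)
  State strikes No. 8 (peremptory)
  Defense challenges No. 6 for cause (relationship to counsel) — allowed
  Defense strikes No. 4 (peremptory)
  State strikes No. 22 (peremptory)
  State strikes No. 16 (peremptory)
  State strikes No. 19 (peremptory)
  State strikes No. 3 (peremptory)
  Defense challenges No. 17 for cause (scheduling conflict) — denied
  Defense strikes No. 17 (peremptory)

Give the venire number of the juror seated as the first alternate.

13

Removed: #3, #4, #6, #8, #16, #17, #19, #22, #26. (#1 stays — for-cause denied.)
Seating in order: seats 1–8 → #1, #2, #5, #7, #9, #10, #11, #12; alternates → #13, #14, #15.
So alternate 1 is #13.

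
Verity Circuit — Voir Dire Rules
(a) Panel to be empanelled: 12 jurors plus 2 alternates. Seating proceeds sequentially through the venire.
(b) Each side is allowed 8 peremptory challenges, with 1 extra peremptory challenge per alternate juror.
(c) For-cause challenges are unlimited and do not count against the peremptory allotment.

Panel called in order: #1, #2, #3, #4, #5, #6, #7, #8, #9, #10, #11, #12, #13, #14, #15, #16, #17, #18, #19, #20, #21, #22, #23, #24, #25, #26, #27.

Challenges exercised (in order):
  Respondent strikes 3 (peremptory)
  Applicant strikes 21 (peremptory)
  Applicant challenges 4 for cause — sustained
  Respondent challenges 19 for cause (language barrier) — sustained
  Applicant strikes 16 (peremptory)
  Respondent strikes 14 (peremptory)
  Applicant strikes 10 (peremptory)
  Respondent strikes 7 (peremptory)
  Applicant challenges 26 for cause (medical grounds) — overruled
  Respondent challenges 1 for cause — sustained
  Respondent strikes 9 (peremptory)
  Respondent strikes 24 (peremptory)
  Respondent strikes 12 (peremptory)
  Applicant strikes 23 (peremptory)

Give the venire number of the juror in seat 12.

25

Removed: #1, #3, #4, #7, #9, #10, #12, #14, #16, #19, #21, #23, #24. (#26 stays — for-cause denied.)
Seating in order: seats 1–12 → #2, #5, #6, #8, #11, #13, #15, #17, #18, #20, #22, #25; alternates → #26, #27.
So seat 12 is #25.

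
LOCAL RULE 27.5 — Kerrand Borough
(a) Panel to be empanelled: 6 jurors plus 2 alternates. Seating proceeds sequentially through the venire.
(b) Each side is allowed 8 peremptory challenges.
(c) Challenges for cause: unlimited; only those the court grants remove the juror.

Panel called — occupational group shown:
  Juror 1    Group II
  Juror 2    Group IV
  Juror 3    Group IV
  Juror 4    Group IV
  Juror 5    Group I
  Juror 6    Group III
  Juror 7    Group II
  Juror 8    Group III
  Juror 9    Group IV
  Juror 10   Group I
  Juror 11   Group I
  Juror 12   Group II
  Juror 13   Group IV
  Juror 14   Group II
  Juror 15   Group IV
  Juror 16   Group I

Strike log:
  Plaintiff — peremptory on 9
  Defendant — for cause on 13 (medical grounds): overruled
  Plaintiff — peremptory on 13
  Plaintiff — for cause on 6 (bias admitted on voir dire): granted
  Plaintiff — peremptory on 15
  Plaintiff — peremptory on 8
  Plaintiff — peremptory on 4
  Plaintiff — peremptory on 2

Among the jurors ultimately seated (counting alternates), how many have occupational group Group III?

Removed: #2, #4, #6, #8, #9, #13, #15.
Seated (8 incl. alternates): #1, #3, #5, #7, #10, #11, #12, #14.
None of those are in Group III → 0.

0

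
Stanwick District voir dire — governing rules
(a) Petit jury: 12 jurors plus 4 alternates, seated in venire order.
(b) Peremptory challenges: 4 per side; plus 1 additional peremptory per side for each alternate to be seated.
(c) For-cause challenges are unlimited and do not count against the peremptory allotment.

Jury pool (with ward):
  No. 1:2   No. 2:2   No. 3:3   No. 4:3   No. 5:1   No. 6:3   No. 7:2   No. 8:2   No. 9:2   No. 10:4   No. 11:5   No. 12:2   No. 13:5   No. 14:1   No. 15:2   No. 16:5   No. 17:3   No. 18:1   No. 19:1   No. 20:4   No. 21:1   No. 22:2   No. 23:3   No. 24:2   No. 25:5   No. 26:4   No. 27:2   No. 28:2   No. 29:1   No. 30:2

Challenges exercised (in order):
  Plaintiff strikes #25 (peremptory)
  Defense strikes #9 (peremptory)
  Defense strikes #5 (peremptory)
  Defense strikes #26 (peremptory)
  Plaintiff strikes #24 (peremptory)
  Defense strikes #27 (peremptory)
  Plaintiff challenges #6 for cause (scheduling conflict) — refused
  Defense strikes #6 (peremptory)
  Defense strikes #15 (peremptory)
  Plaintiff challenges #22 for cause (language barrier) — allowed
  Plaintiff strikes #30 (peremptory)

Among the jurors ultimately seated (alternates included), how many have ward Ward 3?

3

Removed: #5, #6, #9, #15, #22, #24, #25, #26, #27, #30.
Seated (16 incl. alternates): #1, #2, #3, #4, #7, #8, #10, #11, #12, #13, #14, #16, #17, #18, #19, #20.
Of those, in Ward 3: #3, #4, #17 → 3.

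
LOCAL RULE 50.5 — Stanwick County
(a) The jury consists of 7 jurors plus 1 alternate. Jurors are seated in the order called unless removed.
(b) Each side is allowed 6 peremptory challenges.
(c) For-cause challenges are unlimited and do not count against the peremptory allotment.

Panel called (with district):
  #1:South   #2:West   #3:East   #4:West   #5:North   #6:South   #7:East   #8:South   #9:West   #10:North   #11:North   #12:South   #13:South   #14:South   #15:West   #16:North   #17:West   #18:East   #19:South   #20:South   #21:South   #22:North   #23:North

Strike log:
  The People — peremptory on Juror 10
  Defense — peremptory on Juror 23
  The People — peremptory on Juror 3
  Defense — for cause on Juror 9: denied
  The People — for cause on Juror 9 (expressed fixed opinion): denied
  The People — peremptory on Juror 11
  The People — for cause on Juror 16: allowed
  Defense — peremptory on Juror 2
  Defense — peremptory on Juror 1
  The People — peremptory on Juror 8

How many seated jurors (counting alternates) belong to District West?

2

Removed: #1, #2, #3, #8, #10, #11, #16, #23.
Seated (8 incl. alternates): #4, #5, #6, #7, #9, #12, #13, #14.
Of those, in District West: #4, #9 → 2.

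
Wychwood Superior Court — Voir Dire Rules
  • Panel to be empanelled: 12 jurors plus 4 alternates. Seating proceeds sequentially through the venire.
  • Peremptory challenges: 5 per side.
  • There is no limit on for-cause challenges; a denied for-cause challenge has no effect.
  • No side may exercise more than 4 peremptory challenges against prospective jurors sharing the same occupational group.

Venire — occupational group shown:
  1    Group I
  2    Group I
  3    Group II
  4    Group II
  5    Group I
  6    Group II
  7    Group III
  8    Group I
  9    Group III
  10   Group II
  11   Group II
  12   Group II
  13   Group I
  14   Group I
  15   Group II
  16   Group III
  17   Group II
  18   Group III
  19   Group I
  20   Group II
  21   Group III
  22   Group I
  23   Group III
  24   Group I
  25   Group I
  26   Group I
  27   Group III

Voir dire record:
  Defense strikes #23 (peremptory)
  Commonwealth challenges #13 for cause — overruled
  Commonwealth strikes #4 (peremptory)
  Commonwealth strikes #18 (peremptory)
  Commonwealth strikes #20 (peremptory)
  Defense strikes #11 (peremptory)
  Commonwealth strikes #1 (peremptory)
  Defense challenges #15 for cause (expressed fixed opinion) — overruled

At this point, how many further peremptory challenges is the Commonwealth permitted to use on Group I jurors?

Commonwealth peremptories so far: #4, #18, #20, #1 — 4 of 5 used, 1 left overall.
Against Group I: #1 — 1 used; per-group cap 4 leaves 3.
Binding limit: min(1, 3) = 1.

1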